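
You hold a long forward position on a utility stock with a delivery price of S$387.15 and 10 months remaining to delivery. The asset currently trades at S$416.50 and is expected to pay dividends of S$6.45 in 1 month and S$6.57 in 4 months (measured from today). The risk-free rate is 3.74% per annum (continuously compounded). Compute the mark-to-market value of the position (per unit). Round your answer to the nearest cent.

S$28.31

PV(remaining dividends) I = 6.45·e^(−0.0374·1/12) + 6.57·e^(−0.0374·4/12) = 12.9185
Current forward F = (S − I)·e^(rT) = (416.50 − 12.9185)·e^(0.0374·10/12) = 403.5815 × 1.031657 = 416.3577
Value (long) = (F − K)·e^(−rT) = (416.3577 − 387.15) × 0.969314 = 28.3114
Value = S$28.31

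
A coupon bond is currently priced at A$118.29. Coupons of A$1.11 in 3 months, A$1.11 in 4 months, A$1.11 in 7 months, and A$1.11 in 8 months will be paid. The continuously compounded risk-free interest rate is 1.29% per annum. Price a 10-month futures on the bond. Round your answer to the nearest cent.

A$115.11

PV(coupons) I = 1.11·e^(−0.0129·3/12) + 1.11·e^(−0.0129·4/12) + 1.11·e^(−0.0129·7/12) + 1.11·e^(−0.0129·8/12)
I = 1.1064 + 1.1052 + 1.1017 + 1.1005 = 4.4138
F = (S − I)·e^(rT) = (118.29 − 4.4138) · e^(0.0129·10/12)
= 113.8762 · e^0.010750 = 113.8762 × 1.010808 = A$115.11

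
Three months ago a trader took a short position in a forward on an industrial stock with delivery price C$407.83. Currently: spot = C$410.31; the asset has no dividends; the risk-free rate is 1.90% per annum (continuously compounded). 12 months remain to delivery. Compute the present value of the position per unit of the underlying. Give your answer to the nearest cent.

-C$10.16

Current fair forward for the remaining 12 months: F = S·e^(r·T), r = 0.0190
F = 410.31 · e^(0.0190 × 12/12) = 410.31 × 1.019182 = 418.1806
Value of long forward = (F − K)·e^(−rT) = (418.1806 − 407.83) · e^(−0.0190·12/12)
= 10.3506 × 0.981179 = 10.16
Short position value = −(long value) = -C$10.16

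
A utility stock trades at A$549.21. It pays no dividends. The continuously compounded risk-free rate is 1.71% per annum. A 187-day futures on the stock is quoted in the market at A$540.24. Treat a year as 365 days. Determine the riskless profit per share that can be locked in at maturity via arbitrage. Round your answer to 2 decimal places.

Fair futures: F* = S·e^(carry·T), with carry = r = 0.0171
F* = 549.21 · e^(0.0171 × 187/365) = 549.21 · e^0.008761 = 549.21 × 1.008799 = A$554.0425
Market A$540.24 < fair A$554.0425: forward underpriced → reverse cash-and-carry (short spot, go long the forward).
At maturity, profit = |F_mkt − F*| = |540.24 − 554.0425| = A$13.80 per share

A$13.80 per share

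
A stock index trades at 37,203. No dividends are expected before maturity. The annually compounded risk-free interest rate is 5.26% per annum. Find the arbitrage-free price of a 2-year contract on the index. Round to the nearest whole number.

41,220

F = S · (1+r)^T
= 37203 × 1.107967
F = 41,220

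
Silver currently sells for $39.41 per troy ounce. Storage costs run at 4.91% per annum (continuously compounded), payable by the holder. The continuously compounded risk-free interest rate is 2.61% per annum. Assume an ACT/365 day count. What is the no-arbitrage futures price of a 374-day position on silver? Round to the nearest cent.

Net carry = r + u − y = 0.0261 + 0.0491 − 0.0000 = 0.0752
F = S·e^((r+u−y)T) = 39.41 · e^(0.0752 × 374/365) = 39.41 · e^0.077054
= 39.41 × 1.080100 = $42.57 per troy ounce

$42.57 per troy ounce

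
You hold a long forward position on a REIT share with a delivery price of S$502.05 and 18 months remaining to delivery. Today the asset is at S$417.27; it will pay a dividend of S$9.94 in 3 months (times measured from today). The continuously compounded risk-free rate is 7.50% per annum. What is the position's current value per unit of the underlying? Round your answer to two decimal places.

PV(remaining dividends) I = 9.94·e^(−0.0750·3/12) = 9.7554
Current forward F = (S − I)·e^(rT) = (417.27 − 9.7554)·e^(0.0750·18/12) = 407.5146 × 1.119072 = 456.0382
Value (long) = (F − K)·e^(−rT) = (456.0382 − 502.05) × 0.893597 = -41.1160
Value = -S$41.12

-S$41.12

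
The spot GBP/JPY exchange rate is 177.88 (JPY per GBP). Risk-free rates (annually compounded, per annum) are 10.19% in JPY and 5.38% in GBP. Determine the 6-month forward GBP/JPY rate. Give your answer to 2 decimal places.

181.89

By covered interest parity, F = S · (1+r_JPY)^T / (1+r_GBP)^T
= 177.88 × 1.049714 / 1.026548 = 177.88 × 1.022567
F = 181.89 JPY per GBP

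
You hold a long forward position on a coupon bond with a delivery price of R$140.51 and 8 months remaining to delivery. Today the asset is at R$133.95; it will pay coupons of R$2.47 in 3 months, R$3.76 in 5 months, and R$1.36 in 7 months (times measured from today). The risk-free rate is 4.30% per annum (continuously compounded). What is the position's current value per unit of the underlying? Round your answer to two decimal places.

-R$10.05

PV(remaining coupons) I = 2.47·e^(−0.0430·3/12) + 3.76·e^(−0.0430·5/12) + 1.36·e^(−0.0430·7/12) = 7.4631
Current forward F = (S − I)·e^(rT) = (133.95 − 7.4631)·e^(0.0430·8/12) = 126.4869 × 1.029082 = 130.1654
Value (long) = (F − K)·e^(−rT) = (130.1654 − 140.51) × 0.971740 = -10.0523
Value = -R$10.05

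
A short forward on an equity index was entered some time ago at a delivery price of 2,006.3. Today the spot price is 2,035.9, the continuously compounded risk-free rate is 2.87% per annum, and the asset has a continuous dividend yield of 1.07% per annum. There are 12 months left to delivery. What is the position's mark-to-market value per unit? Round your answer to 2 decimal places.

Current fair forward for the remaining 12 months: F = S·e^((r − q)·T), (r − q) = 0.0287 − 0.0107 = 0.0180
F = 2035.9 · e^(0.0180 × 12/12) = 2035.9 × 1.01816298 = 2072.8780
Value of long forward = (F − K)·e^(−rT) = (2072.8780 − 2006.3) · e^(−0.0287·12/12)
= 66.5780 × 0.97170793 = 64.69
Short position value = −(long value) = -64.69

-64.69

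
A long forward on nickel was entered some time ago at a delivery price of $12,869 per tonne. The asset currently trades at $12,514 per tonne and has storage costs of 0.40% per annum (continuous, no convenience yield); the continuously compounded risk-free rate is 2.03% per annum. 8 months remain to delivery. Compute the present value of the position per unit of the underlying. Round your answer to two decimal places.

-$148.60 per tonne

Current fair forward for the remaining 8 months: F = S·e^((r + u)·T), (r + u) = 0.0203 + 0.0040 = 0.0243
F = 12514 · e^(0.0243 × 8/12) = 12514 × 1.01633193 = 12718.3778
Value of long forward = (F − K)·e^(−rT) = (12718.3778 − 12869) · e^(−0.0203·8/12)
= -150.6222 × 0.98655783 = -148.60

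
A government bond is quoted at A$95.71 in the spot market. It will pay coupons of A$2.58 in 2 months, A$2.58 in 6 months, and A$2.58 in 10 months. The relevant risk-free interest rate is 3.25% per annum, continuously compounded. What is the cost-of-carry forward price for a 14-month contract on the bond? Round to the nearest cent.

A$91.50

PV(coupons) I = 2.58·e^(−0.0325·2/12) + 2.58·e^(−0.0325·6/12) + 2.58·e^(−0.0325·10/12)
I = 2.5661 + 2.5384 + 2.5111 = 7.6156
F = (S − I)·e^(rT) = (95.71 − 7.6156) · e^(0.0325·14/12)
= 88.0944 · e^0.037917 = 88.0944 × 1.038645 = A$91.50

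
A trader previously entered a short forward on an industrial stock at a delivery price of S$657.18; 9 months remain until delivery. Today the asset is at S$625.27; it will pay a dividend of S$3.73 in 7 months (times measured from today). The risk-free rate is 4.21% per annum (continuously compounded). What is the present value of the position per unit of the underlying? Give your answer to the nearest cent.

PV(remaining dividends) I = 3.73·e^(−0.0421·7/12) = 3.6395
Current forward F = (S − I)·e^(rT) = (625.27 − 3.6395)·e^(0.0421·9/12) = 621.6305 × 1.032079 = 641.5718
Value (long) = (F − K)·e^(−rT) = (641.5718 − 657.18) × 0.968918 = -15.1231
Short position value = −(long value) = S$15.12

S$15.12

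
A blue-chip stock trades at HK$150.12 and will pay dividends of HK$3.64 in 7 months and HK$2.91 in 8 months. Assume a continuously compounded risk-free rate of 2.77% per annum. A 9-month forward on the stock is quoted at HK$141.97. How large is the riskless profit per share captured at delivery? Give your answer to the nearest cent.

HK$4.73 per share

PV(dividends) I = 3.64·e^(−0.0277·7/12) + 2.91·e^(−0.0277·8/12) = 6.4384
Fair forward F* = (S − I)·e^(rT) = (150.12 − 6.4384)·e^0.020775 = 143.6816 × 1.020992 = 146.6978
Market HK$141.97 < fair 146.6978: forward underpriced → reverse cash-and-carry (short the stock, invest proceeds at r, pay the dividends, go long the forward).
Profit at T = |F_mkt − F*| = |141.97 − 146.6978| = HK$4.73 per share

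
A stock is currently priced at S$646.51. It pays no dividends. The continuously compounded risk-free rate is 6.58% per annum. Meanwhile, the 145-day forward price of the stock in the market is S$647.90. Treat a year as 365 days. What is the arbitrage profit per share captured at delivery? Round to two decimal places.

S$15.73 per share

Fair forward: F* = S·e^(carry·T), with carry = r = 0.0658
F* = 646.51 · e^(0.0658 × 145/365) = 646.51 · e^0.026140 = 646.51 × 1.026485 = S$663.6328
Market S$647.90 < fair S$663.6328: forward underpriced → reverse cash-and-carry (short spot, go long the forward).
At maturity, profit = |F_mkt − F*| = |647.90 − 663.6328| = S$15.73 per share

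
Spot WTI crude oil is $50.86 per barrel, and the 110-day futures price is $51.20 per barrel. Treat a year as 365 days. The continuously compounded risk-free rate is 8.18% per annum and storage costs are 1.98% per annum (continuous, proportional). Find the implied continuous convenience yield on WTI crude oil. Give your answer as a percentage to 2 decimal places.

F = S·e^((r+u−y)T) ⇒ (r+u−y) = ln(F/S)/T
ln(51.20/50.86) = 0.006663; /T ⇒ 0.022109
y = r + u − ln(F/S)/T = 0.0818 + 0.0198 − 0.022109 = 0.079491
y = 7.95%

7.95%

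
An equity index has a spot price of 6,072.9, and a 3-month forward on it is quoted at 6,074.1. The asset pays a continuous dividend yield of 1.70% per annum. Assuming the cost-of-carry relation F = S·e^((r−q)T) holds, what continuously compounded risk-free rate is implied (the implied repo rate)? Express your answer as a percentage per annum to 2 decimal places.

From F = S·e^((r−q)T): (r − q) = ln(F/S)/T
ln(6074.1/6072.9) = ln(1.000198) = 0.000198
(r − q) = 0.000198 / (3/12) = 0.000792
r = ln(F/S)/T + q = 0.000792 + 0.0170 = 0.017792
r = 1.78%

1.78%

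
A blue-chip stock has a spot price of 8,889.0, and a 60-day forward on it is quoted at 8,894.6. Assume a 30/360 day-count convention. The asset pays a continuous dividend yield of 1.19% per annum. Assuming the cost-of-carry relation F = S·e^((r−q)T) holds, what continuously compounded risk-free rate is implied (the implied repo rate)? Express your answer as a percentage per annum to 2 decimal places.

From F = S·e^((r−q)T): (r − q) = ln(F/S)/T
ln(8894.6/8889.0) = ln(1.000630) = 0.000630
(r − q) = 0.000630 / (60/360) = 0.003780
r = ln(F/S)/T + q = 0.003780 + 0.0119 = 0.015680
r = 1.57%

1.57%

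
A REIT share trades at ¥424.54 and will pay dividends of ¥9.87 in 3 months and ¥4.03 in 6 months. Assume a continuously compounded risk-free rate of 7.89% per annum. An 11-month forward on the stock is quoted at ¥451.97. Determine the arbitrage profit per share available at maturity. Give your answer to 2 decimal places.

¥10.16 per share

PV(dividends) I = 9.87·e^(−0.0789·3/12) + 4.03·e^(−0.0789·6/12) = 13.5513
Fair forward F* = (S − I)·e^(rT) = (424.54 − 13.5513)·e^0.072325 = 410.9887 × 1.075005 = 441.8149
Market ¥451.97 > fair 441.8149: forward overpriced → cash-and-carry (borrow at r, buy the stock and collect the dividends, short the forward).
Profit at T = |F_mkt − F*| = |451.97 − 441.8149| = ¥10.16 per share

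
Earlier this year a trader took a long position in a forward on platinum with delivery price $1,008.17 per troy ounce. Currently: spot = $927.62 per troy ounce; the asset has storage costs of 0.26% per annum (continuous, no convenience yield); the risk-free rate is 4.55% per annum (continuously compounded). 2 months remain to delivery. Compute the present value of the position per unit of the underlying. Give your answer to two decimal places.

-$72.53 per troy ounce

Current fair forward for the remaining 2 months: F = S·e^((r + u)·T), (r + u) = 0.0455 + 0.0026 = 0.0481
F = 927.62 · e^(0.0481 × 2/12) = 927.62 × 1.008049 = 935.0864
Value of long forward = (F − K)·e^(−rT) = (935.0864 − 1008.17) · e^(−0.0455·2/12)
= -73.0836 × 0.992445 = -72.53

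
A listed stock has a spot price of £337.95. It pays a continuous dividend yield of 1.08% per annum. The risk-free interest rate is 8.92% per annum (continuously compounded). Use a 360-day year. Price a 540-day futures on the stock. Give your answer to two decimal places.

F = S·e^((r − q)T) = 337.95 · e^((0.0892 − 0.0108) × 540/360)
= 337.95 · e^0.117600 = 337.95 × 1.124794
F = £380.12

£380.12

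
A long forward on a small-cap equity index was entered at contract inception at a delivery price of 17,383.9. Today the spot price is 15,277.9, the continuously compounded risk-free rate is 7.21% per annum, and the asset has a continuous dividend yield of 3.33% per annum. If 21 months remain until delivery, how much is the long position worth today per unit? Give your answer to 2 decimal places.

Current fair forward for the remaining 21 months: F = S·e^((r − q)·T), (r − q) = 0.0721 − 0.0333 = 0.0388
F = 15277.9 · e^(0.0388 × 21/12) = 15277.9 × 1.07025828 = 16351.2990
Value of long forward = (F − K)·e^(−rT) = (16351.2990 − 17383.9) · e^(−0.0721·21/12)
= -1032.6010 × 0.88146058 = -910.20

-910.20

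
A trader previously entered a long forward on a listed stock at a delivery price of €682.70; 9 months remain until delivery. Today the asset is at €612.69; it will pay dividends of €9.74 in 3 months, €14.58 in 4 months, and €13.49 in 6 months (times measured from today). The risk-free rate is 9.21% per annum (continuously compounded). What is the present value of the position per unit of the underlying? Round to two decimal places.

PV(remaining dividends) I = 9.74·e^(−0.0921·3/12) + 14.58·e^(−0.0921·4/12) + 13.49·e^(−0.0921·6/12) = 36.5404
Current forward F = (S − I)·e^(rT) = (612.69 − 36.5404)·e^(0.0921·9/12) = 576.1496 × 1.071517 = 617.3541
Value (long) = (F − K)·e^(−rT) = (617.3541 − 682.70) × 0.933257 = -60.9845
Value = -€60.98

-€60.98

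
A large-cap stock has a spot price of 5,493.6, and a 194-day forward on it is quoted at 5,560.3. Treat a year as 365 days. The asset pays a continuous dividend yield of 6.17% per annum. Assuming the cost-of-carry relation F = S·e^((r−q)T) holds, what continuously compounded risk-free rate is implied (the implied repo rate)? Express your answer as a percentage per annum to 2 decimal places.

8.44%

From F = S·e^((r−q)T): (r − q) = ln(F/S)/T
ln(5560.3/5493.6) = ln(1.012141) = 0.012068
(r − q) = 0.012068 / (194/365) = 0.022705
r = ln(F/S)/T + q = 0.022705 + 0.0617 = 0.084405
r = 8.44%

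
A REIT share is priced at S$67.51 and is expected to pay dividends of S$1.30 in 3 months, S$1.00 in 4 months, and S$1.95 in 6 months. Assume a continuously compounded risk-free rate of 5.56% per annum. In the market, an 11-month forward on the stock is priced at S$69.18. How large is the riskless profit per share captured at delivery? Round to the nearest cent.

S$2.52 per share

PV(dividends) I = 1.30·e^(−0.0556·3/12) + 1.00·e^(−0.0556·4/12) + 1.95·e^(−0.0556·6/12) = 4.1602
Fair forward F* = (S − I)·e^(rT) = (67.51 − 4.1602)·e^0.050967 = 63.3498 × 1.052288 = 66.6622
Market S$69.18 > fair 66.6622: forward overpriced → cash-and-carry (borrow at r, buy the stock and collect the dividends, short the forward).
Profit at T = |F_mkt − F*| = |69.18 − 66.6622| = S$2.52 per share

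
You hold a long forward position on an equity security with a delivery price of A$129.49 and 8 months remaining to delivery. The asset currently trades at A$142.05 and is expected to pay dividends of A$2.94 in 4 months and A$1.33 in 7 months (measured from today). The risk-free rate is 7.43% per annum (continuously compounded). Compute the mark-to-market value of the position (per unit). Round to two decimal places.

PV(remaining dividends) I = 2.94·e^(−0.0743·4/12) + 1.33·e^(−0.0743·7/12) = 4.1417
Current forward F = (S − I)·e^(rT) = (142.05 − 4.1417)·e^(0.0743·8/12) = 137.9083 × 1.050781 = 144.9114
Value (long) = (F − K)·e^(−rT) = (144.9114 − 129.49) × 0.951673 = 14.6761
Value = A$14.68

A$14.68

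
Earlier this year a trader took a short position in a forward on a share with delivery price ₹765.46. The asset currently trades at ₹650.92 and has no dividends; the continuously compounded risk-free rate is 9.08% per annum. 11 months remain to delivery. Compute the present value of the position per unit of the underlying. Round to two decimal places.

₹53.41

Current fair forward for the remaining 11 months: F = S·e^(r·T), r = 0.0908
F = 650.92 · e^(0.0908 × 11/12) = 650.92 × 1.086795 = 707.4166
Value of long forward = (F − K)·e^(−rT) = (707.4166 − 765.46) · e^(−0.0908·11/12)
= -58.0434 × 0.920136 = -53.41
Short position value = −(long value) = ₹53.41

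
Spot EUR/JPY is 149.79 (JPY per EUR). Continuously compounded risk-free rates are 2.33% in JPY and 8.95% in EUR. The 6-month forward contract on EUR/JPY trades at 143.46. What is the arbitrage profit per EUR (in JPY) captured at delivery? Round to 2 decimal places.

1.45 per EUR (in JPY)

Fair forward: F* = S·e^(carry·T), with carry = (r_JPY − r_EUR) = 0.0233 − 0.0895 = -0.0662
F* = 149.79 · e^(-0.0662 × 6/12) = 149.79 · e^-0.033100 = 149.79 × 0.967442 = 144.9131
Market 143.46 < fair 144.9131: forward underpriced → reverse cash-and-carry (short spot, go long the forward).
At maturity, profit = |F_mkt − F*| = |143.46 − 144.9131| = 1.45 per EUR (in JPY)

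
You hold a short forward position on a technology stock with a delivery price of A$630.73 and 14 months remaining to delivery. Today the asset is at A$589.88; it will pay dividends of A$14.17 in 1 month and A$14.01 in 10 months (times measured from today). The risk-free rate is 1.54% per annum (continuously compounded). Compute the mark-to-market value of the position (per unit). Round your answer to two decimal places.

A$57.60

PV(remaining dividends) I = 14.17·e^(−0.0154·1/12) + 14.01·e^(−0.0154·10/12) = 27.9832
Current forward F = (S − I)·e^(rT) = (589.88 − 27.9832)·e^(0.0154·14/12) = 561.8968 × 1.018129 = 572.0834
Value (long) = (F − K)·e^(−rT) = (572.0834 − 630.73) × 0.982194 = -57.6023
Short position value = −(long value) = A$57.60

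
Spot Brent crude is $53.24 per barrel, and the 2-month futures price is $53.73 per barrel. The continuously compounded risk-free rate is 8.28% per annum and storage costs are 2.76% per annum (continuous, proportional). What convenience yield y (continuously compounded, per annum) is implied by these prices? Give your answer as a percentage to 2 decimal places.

5.54%

F = S·e^((r+u−y)T) ⇒ (r+u−y) = ln(F/S)/T
ln(53.73/53.24) = 0.009162; /T ⇒ 0.054972
y = r + u − ln(F/S)/T = 0.0828 + 0.0276 − 0.054972 = 0.055428
y = 5.54%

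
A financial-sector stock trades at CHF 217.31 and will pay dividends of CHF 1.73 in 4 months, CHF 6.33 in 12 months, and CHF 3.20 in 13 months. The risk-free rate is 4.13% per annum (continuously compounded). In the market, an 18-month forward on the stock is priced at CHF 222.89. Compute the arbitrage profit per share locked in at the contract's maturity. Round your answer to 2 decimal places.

CHF 3.22 per share

PV(dividends) I = 1.73·e^(−0.0413·4/12) + 6.33·e^(−0.0413·12/12) + 3.20·e^(−0.0413·13/12) = 10.8402
Fair forward F* = (S − I)·e^(rT) = (217.31 − 10.8402)·e^0.061950 = 206.4698 × 1.063909 = 219.6651
Market CHF 222.89 > fair 219.6651: forward overpriced → cash-and-carry (borrow at r, buy the stock and collect the dividends, short the forward).
Profit at T = |F_mkt − F*| = |222.89 − 219.6651| = CHF 3.22 per share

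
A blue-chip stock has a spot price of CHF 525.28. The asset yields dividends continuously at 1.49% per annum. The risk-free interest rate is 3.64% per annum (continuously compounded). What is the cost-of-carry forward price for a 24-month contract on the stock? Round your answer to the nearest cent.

F = S·e^((r − q)T) = 525.28 · e^((0.0364 − 0.0149) × 24/12)
= 525.28 · e^0.043000 = 525.28 × 1.043938
F = CHF 548.36

CHF 548.36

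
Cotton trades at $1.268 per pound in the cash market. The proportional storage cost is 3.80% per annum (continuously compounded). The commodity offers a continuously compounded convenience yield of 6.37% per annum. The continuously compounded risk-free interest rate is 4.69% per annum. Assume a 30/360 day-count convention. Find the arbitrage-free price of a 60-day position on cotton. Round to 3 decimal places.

Net carry = r + u − y = 0.0469 + 0.0380 − 0.0637 = 0.0212
F = S·e^((r+u−y)T) = 1.268 · e^(0.0212 × 60/360) = 1.268 · e^0.003533
= 1.268 × 1.003539 = $1.272 per pound

$1.272 per pound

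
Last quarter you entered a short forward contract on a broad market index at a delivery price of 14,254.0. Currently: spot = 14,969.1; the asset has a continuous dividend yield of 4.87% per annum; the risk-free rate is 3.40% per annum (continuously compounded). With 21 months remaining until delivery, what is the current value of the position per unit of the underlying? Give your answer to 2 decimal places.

-315.58

Current fair forward for the remaining 21 months: F = S·e^((r − q)·T), (r − q) = 0.0340 − 0.0487 = -0.0147
F = 14969.1 · e^(-0.0147 × 21/12) = 14969.1 × 0.97460307 = 14588.9308
Value of long forward = (F − K)·e^(−rT) = (14588.9308 − 14254.0) · e^(−0.0340·21/12)
= 334.9308 × 0.94223553 = 315.58
Short position value = −(long value) = -315.58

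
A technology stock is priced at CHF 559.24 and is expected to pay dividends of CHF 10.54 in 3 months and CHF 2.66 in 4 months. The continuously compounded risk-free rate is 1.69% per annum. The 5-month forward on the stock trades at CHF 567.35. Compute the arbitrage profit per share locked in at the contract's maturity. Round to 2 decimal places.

PV(dividends) I = 10.54·e^(−0.0169·3/12) + 2.66·e^(−0.0169·4/12) = 13.1406
Fair forward F* = (S − I)·e^(rT) = (559.24 − 13.1406)·e^0.007042 = 546.0994 × 1.007067 = 549.9587
Market CHF 567.35 > fair 549.9587: forward overpriced → cash-and-carry (borrow at r, buy the stock and collect the dividends, short the forward).
Profit at T = |F_mkt − F*| = |567.35 − 549.9587| = CHF 17.39 per share

CHF 17.39 per share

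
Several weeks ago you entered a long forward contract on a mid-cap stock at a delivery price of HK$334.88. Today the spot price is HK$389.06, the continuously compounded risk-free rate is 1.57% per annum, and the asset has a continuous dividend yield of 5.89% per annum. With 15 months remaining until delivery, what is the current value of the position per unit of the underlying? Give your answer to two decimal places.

Current fair forward for the remaining 15 months: F = S·e^((r − q)·T), (r − q) = 0.0157 − 0.0589 = -0.0432
F = 389.06 · e^(-0.0432 × 15/12) = 389.06 × 0.947432 = 368.6079
Value of long forward = (F − K)·e^(−rT) = (368.6079 − 334.88) · e^(−0.0157·15/12)
= 33.7279 × 0.980566 = 33.07

HK$33.07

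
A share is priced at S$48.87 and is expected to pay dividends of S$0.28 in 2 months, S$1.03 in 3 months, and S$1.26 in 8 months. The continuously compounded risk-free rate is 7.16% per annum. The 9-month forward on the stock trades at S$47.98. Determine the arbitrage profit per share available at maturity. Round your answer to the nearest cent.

S$0.96 per share

PV(dividends) I = 0.28·e^(−0.0716·2/12) + 1.03·e^(−0.0716·3/12) + 1.26·e^(−0.0716·8/12) = 2.4897
Fair forward F* = (S − I)·e^(rT) = (48.87 − 2.4897)·e^0.053700 = 46.3803 × 1.055168 = 48.9390
Market S$47.98 < fair 48.9390: forward underpriced → reverse cash-and-carry (short the stock, invest proceeds at r, pay the dividends, go long the forward).
Profit at T = |F_mkt − F*| = |47.98 − 48.9390| = S$0.96 per share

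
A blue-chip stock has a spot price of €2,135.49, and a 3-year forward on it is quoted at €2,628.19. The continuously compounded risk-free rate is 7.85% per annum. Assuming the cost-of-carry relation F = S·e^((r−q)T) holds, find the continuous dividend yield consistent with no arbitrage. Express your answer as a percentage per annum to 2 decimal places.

From F = S·e^((r−q)T): (r − q) = ln(F/S)/T
ln(2628.19/2135.49) = ln(1.230720) = 0.207599
(r − q) = 0.207599 / (3) = 0.069200
q = r − ln(F/S)/T = 0.0785 − 0.069200 = 0.009300
q = 0.93%

0.93%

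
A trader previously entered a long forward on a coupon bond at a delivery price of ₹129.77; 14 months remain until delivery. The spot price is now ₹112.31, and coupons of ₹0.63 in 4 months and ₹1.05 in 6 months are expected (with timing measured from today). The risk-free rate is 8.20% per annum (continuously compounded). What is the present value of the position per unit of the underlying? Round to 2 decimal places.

-₹7.24

PV(remaining coupons) I = 0.63·e^(−0.0820·4/12) + 1.05·e^(−0.0820·6/12) = 1.6208
Current forward F = (S − I)·e^(rT) = (112.31 − 1.6208)·e^(0.0820·14/12) = 110.6892 × 1.100392 = 121.8015
Value (long) = (F − K)·e^(−rT) = (121.8015 − 129.77) × 0.908767 = -7.2415
Value = -₹7.24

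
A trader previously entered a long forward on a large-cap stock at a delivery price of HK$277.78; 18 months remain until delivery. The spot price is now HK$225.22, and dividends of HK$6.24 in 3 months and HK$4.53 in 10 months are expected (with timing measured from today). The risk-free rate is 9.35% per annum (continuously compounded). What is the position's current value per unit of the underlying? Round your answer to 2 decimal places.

PV(remaining dividends) I = 6.24·e^(−0.0935·3/12) + 4.53·e^(−0.0935·10/12) = 10.2863
Current forward F = (S − I)·e^(rT) = (225.22 − 10.2863)·e^(0.0935·18/12) = 214.9337 × 1.150561 = 247.2943
Value (long) = (F − K)·e^(−rT) = (247.2943 − 277.78) × 0.869141 = -26.4964
Value = -HK$26.50

-HK$26.50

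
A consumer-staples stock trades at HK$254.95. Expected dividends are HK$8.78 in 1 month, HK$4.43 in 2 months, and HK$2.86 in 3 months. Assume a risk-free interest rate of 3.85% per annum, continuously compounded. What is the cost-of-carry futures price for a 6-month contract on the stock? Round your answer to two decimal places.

PV(dividends) I = 8.78·e^(−0.0385·1/12) + 4.43·e^(−0.0385·2/12) + 2.86·e^(−0.0385·3/12)
I = 8.7519 + 4.4017 + 2.8326 = 15.9862
F = (S − I)·e^(rT) = (254.95 − 15.9862) · e^(0.0385·6/12)
= 238.9638 · e^0.019250 = 238.9638 × 1.019436 = HK$243.61

HK$243.61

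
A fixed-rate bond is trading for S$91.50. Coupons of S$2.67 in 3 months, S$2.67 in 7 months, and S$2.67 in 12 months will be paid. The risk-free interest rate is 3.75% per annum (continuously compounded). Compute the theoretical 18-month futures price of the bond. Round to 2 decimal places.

S$88.51

PV(coupons) I = 2.67·e^(−0.0375·3/12) + 2.67·e^(−0.0375·7/12) + 2.67·e^(−0.0375·12/12)
I = 2.6451 + 2.6122 + 2.5717 = 7.8290
F = (S − I)·e^(rT) = (91.50 − 7.8290) · e^(0.0375·18/12)
= 83.6710 · e^0.056250 = 83.6710 × 1.057862 = S$88.51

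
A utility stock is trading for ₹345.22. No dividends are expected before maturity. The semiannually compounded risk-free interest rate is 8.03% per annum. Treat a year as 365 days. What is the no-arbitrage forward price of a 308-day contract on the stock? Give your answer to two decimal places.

F = S · (1+r/2)^(2T)
= 345.22 × 1.068692
F = ₹368.93

₹368.93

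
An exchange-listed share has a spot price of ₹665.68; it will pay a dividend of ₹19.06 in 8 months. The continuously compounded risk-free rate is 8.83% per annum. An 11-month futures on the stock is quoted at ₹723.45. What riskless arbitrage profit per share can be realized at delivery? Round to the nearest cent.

₹21.13 per share

PV(dividends) I = 19.06·e^(−0.0883·8/12) = 17.9704
Fair futures F* = (S − I)·e^(rT) = (665.68 − 17.9704)·e^0.080942 = 647.7096 × 1.084308 = 702.3167
Market ₹723.45 > fair 702.3167: forward overpriced → cash-and-carry (borrow at r, buy the stock and collect the dividends, short the forward).
Profit at T = |F_mkt − F*| = |723.45 − 702.3167| = ₹21.13 per share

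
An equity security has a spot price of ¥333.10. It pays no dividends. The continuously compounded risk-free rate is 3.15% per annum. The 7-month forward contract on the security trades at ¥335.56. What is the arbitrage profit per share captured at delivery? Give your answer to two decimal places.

Fair forward: F* = S·e^(carry·T), with carry = r = 0.0315
F* = 333.10 · e^(0.0315 × 7/12) = 333.10 · e^0.018375 = 333.10 × 1.018545 = ¥339.2773
Market ¥335.56 < fair ¥339.2773: forward underpriced → reverse cash-and-carry (short spot, go long the forward).
At maturity, profit = |F_mkt − F*| = |335.56 − 339.2773| = ¥3.72 per share

¥3.72 per share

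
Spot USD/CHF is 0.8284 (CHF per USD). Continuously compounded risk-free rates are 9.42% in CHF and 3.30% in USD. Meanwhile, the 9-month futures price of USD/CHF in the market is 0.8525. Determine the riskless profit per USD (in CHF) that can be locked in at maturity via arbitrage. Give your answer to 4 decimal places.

0.0148 per USD (in CHF)

Fair futures: F* = S·e^(carry·T), with carry = (r_CHF − r_USD) = 0.0942 − 0.0330 = 0.0612
F* = 0.8284 · e^(0.0612 × 9/12) = 0.8284 · e^0.045900 = 0.8284 × 1.046970 = 0.8673
Market 0.8525 < fair 0.8673: forward underpriced → reverse cash-and-carry (short spot, go long the forward).
At maturity, profit = |F_mkt − F*| = |0.8525 − 0.8673| = 0.0148 per USD (in CHF)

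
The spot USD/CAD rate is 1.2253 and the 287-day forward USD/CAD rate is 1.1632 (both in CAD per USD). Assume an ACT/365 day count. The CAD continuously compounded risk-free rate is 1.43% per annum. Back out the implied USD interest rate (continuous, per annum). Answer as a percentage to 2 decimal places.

8.04%

F = S·e^((r_CAD − r_USD)T) ⇒ r_USD = r_CAD − ln(F/S)/T
ln(1.1632/1.2253) = -0.052011; /(287/365) = -0.066146
r_USD = 0.0143 + 0.066146 = 0.080446
r_USD = 8.04%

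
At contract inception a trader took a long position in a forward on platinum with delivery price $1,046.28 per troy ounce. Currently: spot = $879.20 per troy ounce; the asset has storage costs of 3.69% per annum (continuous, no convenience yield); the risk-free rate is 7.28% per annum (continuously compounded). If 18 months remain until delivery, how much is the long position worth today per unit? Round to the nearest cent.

-$8.81 per troy ounce

Current fair forward for the remaining 18 months: F = S·e^((r + u)·T), (r + u) = 0.0728 + 0.0369 = 0.1097
F = 879.20 · e^(0.1097 × 18/12) = 879.20 × 1.178863 = 1036.4563
Value of long forward = (F − K)·e^(−rT) = (1036.4563 − 1046.28) · e^(−0.0728·18/12)
= -9.8237 × 0.896551 = -8.81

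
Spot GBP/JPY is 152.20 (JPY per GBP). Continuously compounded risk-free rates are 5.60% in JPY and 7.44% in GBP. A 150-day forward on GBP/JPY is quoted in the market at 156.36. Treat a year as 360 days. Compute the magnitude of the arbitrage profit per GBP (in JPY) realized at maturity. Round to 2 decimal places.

5.32 per GBP (in JPY)

Fair forward: F* = S·e^(carry·T), with carry = (r_JPY − r_GBP) = 0.0560 − 0.0744 = -0.0184
F* = 152.20 · e^(-0.0184 × 150/360) = 152.20 · e^-0.007667 = 152.20 × 0.992362 = 151.0375
Market 156.36 > fair 151.0375: forward overpriced → cash-and-carry (buy spot, short the forward).
At maturity, profit = |F_mkt − F*| = |156.36 − 151.0375| = 5.32 per GBP (in JPY)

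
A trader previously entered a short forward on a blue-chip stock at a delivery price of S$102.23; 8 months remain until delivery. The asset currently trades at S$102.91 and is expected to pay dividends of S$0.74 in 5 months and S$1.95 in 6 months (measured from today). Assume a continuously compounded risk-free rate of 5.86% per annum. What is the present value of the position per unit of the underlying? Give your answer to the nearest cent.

-S$1.98

PV(remaining dividends) I = 0.74·e^(−0.0586·5/12) + 1.95·e^(−0.0586·6/12) = 2.6158
Current forward F = (S − I)·e^(rT) = (102.91 − 2.6158)·e^(0.0586·8/12) = 100.2942 × 1.039840 = 104.2899
Value (long) = (F − K)·e^(−rT) = (104.2899 − 102.23) × 0.961687 = 1.9810
Short position value = −(long value) = -S$1.98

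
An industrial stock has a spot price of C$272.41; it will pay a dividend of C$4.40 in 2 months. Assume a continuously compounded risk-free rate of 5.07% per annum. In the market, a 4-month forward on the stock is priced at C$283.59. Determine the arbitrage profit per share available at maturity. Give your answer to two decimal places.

PV(dividends) I = 4.40·e^(−0.0507·2/12) = 4.3630
Fair forward F* = (S − I)·e^(rT) = (272.41 − 4.3630)·e^0.016900 = 268.0470 × 1.017044 = 272.6156
Market C$283.59 > fair 272.6156: forward overpriced → cash-and-carry (borrow at r, buy the stock and collect the dividends, short the forward).
Profit at T = |F_mkt − F*| = |283.59 − 272.6156| = C$10.97 per share

C$10.97 per share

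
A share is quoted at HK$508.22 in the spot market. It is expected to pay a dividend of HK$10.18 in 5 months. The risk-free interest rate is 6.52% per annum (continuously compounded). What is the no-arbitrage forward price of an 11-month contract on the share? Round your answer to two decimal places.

PV(dividends) I = 10.18·e^(−0.0652·5/12)
I = 9.9072
F = (S − I)·e^(rT) = (508.22 − 9.9072) · e^(0.0652·11/12)
= 498.3128 · e^0.059767 = 498.3128 × 1.061589 = HK$529.00

HK$529.00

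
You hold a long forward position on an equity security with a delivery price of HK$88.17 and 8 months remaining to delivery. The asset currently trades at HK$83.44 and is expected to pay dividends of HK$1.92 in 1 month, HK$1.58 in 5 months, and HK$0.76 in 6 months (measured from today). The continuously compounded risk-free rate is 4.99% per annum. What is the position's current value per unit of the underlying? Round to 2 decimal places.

PV(remaining dividends) I = 1.92·e^(−0.0499·1/12) + 1.58·e^(−0.0499·5/12) + 0.76·e^(−0.0499·6/12) = 4.2008
Current forward F = (S − I)·e^(rT) = (83.44 − 4.2008)·e^(0.0499·8/12) = 79.2392 × 1.033826 = 81.9195
Value (long) = (F − K)·e^(−rT) = (81.9195 − 88.17) × 0.967281 = -6.0460
Value = -HK$6.05

-HK$6.05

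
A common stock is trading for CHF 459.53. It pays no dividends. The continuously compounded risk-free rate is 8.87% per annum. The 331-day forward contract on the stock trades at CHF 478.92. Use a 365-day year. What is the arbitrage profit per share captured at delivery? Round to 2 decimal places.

Fair forward: F* = S·e^(carry·T), with carry = r = 0.0887
F* = 459.53 · e^(0.0887 × 331/365) = 459.53 · e^0.080438 = 459.53 × 1.083762 = CHF 498.0212
Market CHF 478.92 < fair CHF 498.0212: forward underpriced → reverse cash-and-carry (short spot, go long the forward).
At maturity, profit = |F_mkt − F*| = |478.92 − 498.0212| = CHF 19.10 per share

CHF 19.10 per share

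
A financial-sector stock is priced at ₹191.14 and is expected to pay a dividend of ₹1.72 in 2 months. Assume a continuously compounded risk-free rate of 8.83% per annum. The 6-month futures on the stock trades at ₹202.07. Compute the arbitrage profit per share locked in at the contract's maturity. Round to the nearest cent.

₹4.07 per share

PV(dividends) I = 1.72·e^(−0.0883·2/12) = 1.6949
Fair futures F* = (S − I)·e^(rT) = (191.14 − 1.6949)·e^0.044150 = 189.4451 × 1.045139 = 197.9965
Market ₹202.07 > fair 197.9965: forward overpriced → cash-and-carry (borrow at r, buy the stock and collect the dividends, short the forward).
Profit at T = |F_mkt − F*| = |202.07 − 197.9965| = ₹4.07 per share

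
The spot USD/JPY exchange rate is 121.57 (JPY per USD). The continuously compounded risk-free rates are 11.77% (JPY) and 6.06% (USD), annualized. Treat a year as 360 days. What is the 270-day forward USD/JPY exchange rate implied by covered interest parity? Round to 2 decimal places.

126.89

F = S·e^((r_JPY − r_USD)T) = 121.57 · e^((0.1177 − 0.0606) × 270/360)
= 121.57 · e^0.042825 = 121.57 × 1.043755
F = 126.89 JPY per USD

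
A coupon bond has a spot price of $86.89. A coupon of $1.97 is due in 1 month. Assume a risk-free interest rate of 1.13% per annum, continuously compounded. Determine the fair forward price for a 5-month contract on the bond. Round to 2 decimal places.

$85.32

PV(coupons) I = 1.97·e^(−0.0113·1/12)
I = 1.9681
F = (S − I)·e^(rT) = (86.89 − 1.9681) · e^(0.0113·5/12)
= 84.9219 · e^0.004708 = 84.9219 × 1.004719 = $85.32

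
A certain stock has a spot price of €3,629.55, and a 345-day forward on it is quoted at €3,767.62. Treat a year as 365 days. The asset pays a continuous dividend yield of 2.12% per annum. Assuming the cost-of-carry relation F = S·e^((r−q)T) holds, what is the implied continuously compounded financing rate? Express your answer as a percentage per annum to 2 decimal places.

From F = S·e^((r−q)T): (r − q) = ln(F/S)/T
ln(3767.62/3629.55) = ln(1.038041) = 0.037335
(r − q) = 0.037335 / (345/365) = 0.039499
r = ln(F/S)/T + q = 0.039499 + 0.0212 = 0.060699
r = 6.07%

6.07%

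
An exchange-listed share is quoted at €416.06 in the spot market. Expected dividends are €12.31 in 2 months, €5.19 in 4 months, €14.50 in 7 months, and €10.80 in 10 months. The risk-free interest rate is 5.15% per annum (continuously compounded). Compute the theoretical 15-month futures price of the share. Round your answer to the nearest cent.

PV(dividends) I = 12.31·e^(−0.0515·2/12) + 5.19·e^(−0.0515·4/12) + 14.50·e^(−0.0515·7/12) + 10.80·e^(−0.0515·10/12)
I = 12.2048 + 5.1017 + 14.0709 + 10.3463 = 41.7237
F = (S − I)·e^(rT) = (416.06 − 41.7237) · e^(0.0515·15/12)
= 374.3363 · e^0.064375 = 374.3363 × 1.066492 = €399.23

€399.23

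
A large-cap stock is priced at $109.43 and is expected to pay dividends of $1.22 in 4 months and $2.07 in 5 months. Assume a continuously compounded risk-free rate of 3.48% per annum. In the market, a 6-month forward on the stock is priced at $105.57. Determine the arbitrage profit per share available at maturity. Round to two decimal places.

PV(dividends) I = 1.22·e^(−0.0348·4/12) + 2.07·e^(−0.0348·5/12) = 3.2461
Fair forward F* = (S − I)·e^(rT) = (109.43 − 3.2461)·e^0.017400 = 106.1839 × 1.017552 = 108.0476
Market $105.57 < fair 108.0476: forward underpriced → reverse cash-and-carry (short the stock, invest proceeds at r, pay the dividends, go long the forward).
Profit at T = |F_mkt − F*| = |105.57 − 108.0476| = $2.48 per share

$2.48 per share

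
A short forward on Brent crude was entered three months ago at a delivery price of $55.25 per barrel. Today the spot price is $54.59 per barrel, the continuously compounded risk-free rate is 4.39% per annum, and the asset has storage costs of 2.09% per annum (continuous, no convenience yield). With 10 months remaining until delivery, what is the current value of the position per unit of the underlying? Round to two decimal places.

-$2.28 per barrel

Current fair forward for the remaining 10 months: F = S·e^((r + u)·T), (r + u) = 0.0439 + 0.0209 = 0.0648
F = 54.59 · e^(0.0648 × 10/12) = 54.59 × 1.055485 = 57.6189
Value of long forward = (F − K)·e^(−rT) = (57.6189 − 55.25) · e^(−0.0439·10/12)
= 2.3689 × 0.964078 = 2.28
Short position value = −(long value) = -$2.28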